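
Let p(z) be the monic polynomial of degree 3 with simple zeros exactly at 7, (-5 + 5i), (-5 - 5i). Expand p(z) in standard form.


The polynomial is p(z) = ∏_{α ∈ S} (z − α), where S = {7, (-5 + 5i), (-5 - 5i)}.
Expanding the product yields: p(z) = z^3 + 3·z^2 -20·z -350.
Note conjugate pairs combine to real quadratics: (z − (-5+5i))(z − (-5−5i)) = z² + 10z + 50.
The resulting polynomial has degree 3 and real coefficients as required.

p(z) = z^3 + 3·z^2 -20·z -350.


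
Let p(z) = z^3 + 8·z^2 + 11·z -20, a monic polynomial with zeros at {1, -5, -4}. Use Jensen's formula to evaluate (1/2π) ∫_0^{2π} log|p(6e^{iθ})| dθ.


Zeros: -5, -4, 1; r = 6.
Inside |z| < r: -5, -4, 1. Outside (|z| ≥ r): ∅.
p(0) = -20, so log|p(0)| = log(20) = 2.9957.
Apply Jensen: I(r) = log|p(0)| + Σ_k log(r/|z_k|), summed over zeros inside |z| < r.
  log(r/|z_k|) for z_k = 1: log(6/1) = 1.7918
  log(r/|z_k|) for z_k = -5: log(6/5) = 0.1823
  log(r/|z_k|) for z_k = -4: log(6/4) = 0.4055
Sum over inside zeros: 2.3795.
I(r) = log|p(0)| + (inside sum) = 2.9957 + 2.3795 = 5.3753.
Closed form (all zeros inside, monic): I(r) = n·log(r) = 3·log(6) = 5.3753. ✓

I(r) ≈ 5.3753.


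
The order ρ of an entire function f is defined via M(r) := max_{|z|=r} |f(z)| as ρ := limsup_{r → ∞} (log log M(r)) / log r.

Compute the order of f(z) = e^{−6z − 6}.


|e^{−6z − 6}| = e^{Re(-6·z) + -6} ≤ e^{6|z|^1 + -6} = e^{6r^1 + -6} on |z| = r, so ρ ≤ 1. Choosing z on |z|=r so that -6·z is real positive (always possible by picking arg z appropriately) gives |f(z)| = e^{6r^1 + -6}, matching the bound. The additive constant -6 does not affect log log M(r) ~ 1·log r. Hence ρ = 1.
Therefore ρ = 1.

Order ρ = 1.


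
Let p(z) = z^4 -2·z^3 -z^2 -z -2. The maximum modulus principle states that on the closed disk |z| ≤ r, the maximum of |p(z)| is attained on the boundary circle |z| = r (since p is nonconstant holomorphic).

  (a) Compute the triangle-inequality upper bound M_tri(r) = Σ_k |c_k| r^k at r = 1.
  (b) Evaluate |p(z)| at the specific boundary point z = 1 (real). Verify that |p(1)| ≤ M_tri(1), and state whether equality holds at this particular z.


Coefficients: c_0 = -2, c_1 = -1, c_2 = -1, c_3 = -2, c_4 = 1. Radius r = 1.
Part (a). Triangle bound: M_tri(r) = Σ_k |c_k| r^k
  = |-2|·1^0 + |-1|·1^1 + |-1|·1^2 + |-2|·1^3 + |1|·1^4
  = 2 + 1 + 1 + 2 + 1 = 7.
This bounds M(r) := max_{|z|=r} |p(z)| from above; equality holds iff all terms c_k z^k can be made to align in phase at a single z on |z|=r.
Part (b). At z = 1 (real, on the circle |z| = r):
  p(1) = (-2)·1^0 + (-1)·1^1 + (-1)·1^2 + (-2)·1^3 + (1)·1^4 = -5.
  |p(1)| = 5.
Check: |p(1)| = 5 ≤ 7 = M_tri(1). ✓ Equality does not hold at z = 1 (the coefficients have mixed signs, so the terms do not all align in phase there).

M_tri(1) = 7; |p(1)| = 5; equality at z=1: no.


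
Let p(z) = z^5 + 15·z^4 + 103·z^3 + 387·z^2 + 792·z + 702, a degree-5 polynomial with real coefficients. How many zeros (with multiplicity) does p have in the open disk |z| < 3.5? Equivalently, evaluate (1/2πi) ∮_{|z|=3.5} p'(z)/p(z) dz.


The zeros of p are: (-3 + 2i), (-3 - 2i), (-3 + 3i), (-3 - 3i), -3.
Their magnitudes are: 3.606, 3.606, 4.243, 4.243, 3.
Zeros with |z| < R = 3.5: -3.
Count = 1.
By the argument principle, (1/2πi) ∮_{|z|=R} p'(z)/p(z) dz equals exactly this count.

Number of zeros inside |z| < 3.5: 1.


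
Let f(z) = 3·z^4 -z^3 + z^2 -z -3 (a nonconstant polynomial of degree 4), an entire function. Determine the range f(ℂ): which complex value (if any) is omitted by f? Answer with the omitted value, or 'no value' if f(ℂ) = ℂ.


Little Picard bounds the complement of f(ℂ) to at most one point.
For every w ∈ ℂ, the equation p(z) − w = 0 is a nonconstant polynomial in z and hence has at least one root by the fundamental theorem of algebra. So p is surjective onto ℂ, omitting no value.

Omitted value: no value.


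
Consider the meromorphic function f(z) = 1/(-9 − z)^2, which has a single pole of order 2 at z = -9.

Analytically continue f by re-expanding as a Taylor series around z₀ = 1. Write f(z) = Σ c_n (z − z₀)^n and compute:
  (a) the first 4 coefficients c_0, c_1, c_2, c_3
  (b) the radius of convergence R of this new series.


Let w = z − z₀, so z = z₀ + w.
Then -9 − z = -9 − (z₀ + w) = (-9 − z₀) − w = -10 − w.
f(z) = 1/(-10 − w)^2 = (1/(-10)^2) · (1 − w/(-10))^{−2}.
By the binomial series (1−u)^{−2} = Σ_{n≥0} C(n+1, 1) u^n for |u|<1, with u = w/(-10):
  c_n = C(n+1, 1) / (-10)^(n+2).
  c_0 = 1/(-10)^2 = 1/100.
  c_1 = 2/(-10)^3 = -1/500.
  c_2 = 3/(-10)^4 = 3/10000.
  c_3 = 4/(-10)^5 = -1/25000.
The series is valid for |w/d| < 1, i.e. |z − z₀| < |d|.
Radius of convergence: R = |-9 − z₀| = |-10| = 10 (distance from z₀ to the singularity z = -9).

c_0 = 1/100, c_1 = -1/500, c_2 = 3/10000, c_3 = -1/25000; R = 10.


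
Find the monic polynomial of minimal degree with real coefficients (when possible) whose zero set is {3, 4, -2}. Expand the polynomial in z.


The polynomial is p(z) = ∏_{α ∈ S} (z − α), where S = {3, 4, -2}.
Expanding the product yields: p(z) = z^3 -5·z^2 -2·z + 24.
The resulting polynomial has degree 3 and real coefficients as required.

p(z) = z^3 -5·z^2 -2·z + 24.


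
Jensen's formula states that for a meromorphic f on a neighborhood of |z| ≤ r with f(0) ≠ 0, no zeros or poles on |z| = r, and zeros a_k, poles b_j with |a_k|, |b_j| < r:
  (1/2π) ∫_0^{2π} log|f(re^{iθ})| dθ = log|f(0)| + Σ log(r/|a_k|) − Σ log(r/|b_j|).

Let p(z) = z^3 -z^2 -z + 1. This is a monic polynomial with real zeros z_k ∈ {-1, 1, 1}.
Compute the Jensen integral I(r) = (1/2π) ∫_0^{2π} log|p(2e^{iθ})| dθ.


Zeros: -1, 1, 1; r = 2.
Inside |z| < r: -1, 1, 1. Outside (|z| ≥ r): ∅.
p(0) = 1, so log|p(0)| = log(1) = 0.0000.
Apply Jensen: I(r) = log|p(0)| + Σ_k log(r/|z_k|), summed over zeros inside |z| < r.
  log(r/|z_k|) for z_k = -1: log(2/1) = 0.6931
  log(r/|z_k|) for z_k = 1: log(2/1) = 0.6931
  log(r/|z_k|) for z_k = 1: log(2/1) = 0.6931
Sum over inside zeros: 2.0794.
I(r) = log|p(0)| + (inside sum) = 0.0000 + 2.0794 = 2.0794.
Closed form (all zeros inside, monic): I(r) = n·log(r) = 3·log(2) = 2.0794. ✓

I(r) ≈ 2.0794.


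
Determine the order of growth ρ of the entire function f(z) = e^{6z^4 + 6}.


|e^{6z^4 + 6}| = e^{Re(6·z^4) + 6} ≤ e^{6|z|^4 + 6} = e^{6r^4 + 6} on |z| = r, so ρ ≤ 4. Choosing z on |z|=r so that 6·z^4 is real positive (always possible by picking arg z appropriately) gives |f(z)| = e^{6r^4 + 6}, matching the bound. The additive constant 6 does not affect log log M(r) ~ 4·log r. Hence ρ = 4.
Therefore ρ = 4.

Order ρ = 4.


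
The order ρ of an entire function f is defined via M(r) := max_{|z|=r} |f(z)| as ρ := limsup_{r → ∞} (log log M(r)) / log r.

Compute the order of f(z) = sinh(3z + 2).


sinh(w) is a linear combination of e^{iw} and e^{−iw} (or e^w, e^{−w} in the hyperbolic case), so |sinh(w)| ≤ e^{|w|}. With w = 3z + 2, |w| ≤ 3|z| + 2 = 3r + 2 on |z| = r, giving M(r) ≤ e^{3r + 2}, so ρ ≤ 1. On a suitable ray (z = it for sin/cos; z = t for sinh/cosh, t real → ∞), |sinh(3z + 2)| grows like e^{3|t|}/2, so ρ ≥ 1. Hence ρ = 1.
Therefore ρ = 1.

Order ρ = 1.


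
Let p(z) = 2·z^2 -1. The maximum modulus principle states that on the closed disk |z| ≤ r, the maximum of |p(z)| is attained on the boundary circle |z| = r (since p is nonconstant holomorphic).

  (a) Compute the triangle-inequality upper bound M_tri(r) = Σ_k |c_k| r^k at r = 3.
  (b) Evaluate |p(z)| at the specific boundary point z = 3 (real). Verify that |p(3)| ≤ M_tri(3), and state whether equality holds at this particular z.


Coefficients: c_0 = -1, c_1 = 0, c_2 = 2. Radius r = 3.
Part (a). Triangle bound: M_tri(r) = Σ_k |c_k| r^k
  = |-1|·3^0 + |0|·3^1 + |2|·3^2
  = 1 + 0 + 18 = 19.
This bounds M(r) := max_{|z|=r} |p(z)| from above; equality holds iff all terms c_k z^k can be made to align in phase at a single z on |z|=r.
Part (b). At z = 3 (real, on the circle |z| = r):
  p(3) = (-1)·3^0 + (0)·3^1 + (2)·3^2 = 17.
  |p(3)| = 17.
Check: |p(3)| = 17 ≤ 19 = M_tri(3). ✓ Equality does not hold at z = 3 (the coefficients have mixed signs, so the terms do not all align in phase there).

M_tri(3) = 19; |p(3)| = 17; equality at z=3: no.


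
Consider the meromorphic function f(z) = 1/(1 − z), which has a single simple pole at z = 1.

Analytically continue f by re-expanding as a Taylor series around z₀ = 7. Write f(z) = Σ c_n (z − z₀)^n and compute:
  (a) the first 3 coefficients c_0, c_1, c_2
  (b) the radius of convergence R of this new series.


Let w = z − z₀, so z = z₀ + w.
Then 1 − z = 1 − (z₀ + w) = (1 − z₀) − w = -6 − w.
f(z) = 1/(-6 − w) = (1/(-6)) · 1/(1 − w/(-6)) = Σ_{n≥0} w^n / (-6)^(n+1).
So c_n = 1/(-6)^(n+1):
  c_0 = 1/(-6)^1 = -1/6.
  c_1 = 1/(-6)^2 = 1/36.
  c_2 = 1/(-6)^3 = -1/216.
The series is valid for |w/d| < 1, i.e. |z − z₀| < |d|.
Radius of convergence: R = |1 − z₀| = |-6| = 6 (distance from z₀ to the singularity z = 1).

c_0 = -1/6, c_1 = 1/36, c_2 = -1/216; R = 6.


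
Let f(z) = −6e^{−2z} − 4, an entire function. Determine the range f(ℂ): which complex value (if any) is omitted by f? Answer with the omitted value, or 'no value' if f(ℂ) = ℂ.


Little Picard bounds the complement of f(ℂ) to at most one point.
e^{−2z} is never zero on ℂ, so -6·e^{−2z} takes every value in ℂ ∖ {0}. Adding -4 shifts the range to ℂ ∖ {-4}. Thus f omits exactly the value -4.

Omitted value: -4.


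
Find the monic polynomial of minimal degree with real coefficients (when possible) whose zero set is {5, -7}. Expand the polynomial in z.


The polynomial is p(z) = ∏_{α ∈ S} (z − α), where S = {5, -7}.
Expanding the product yields: p(z) = z^2 + 2·z -35.
The resulting polynomial has degree 2 and real coefficients as required.

p(z) = z^2 + 2·z -35.


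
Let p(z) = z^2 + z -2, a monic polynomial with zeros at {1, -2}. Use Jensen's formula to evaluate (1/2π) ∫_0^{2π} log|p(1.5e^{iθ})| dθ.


Zeros: -2, 1; r = 1.5.
Inside |z| < r: 1. Outside (|z| ≥ r): -2.
p(0) = -2, so log|p(0)| = log(2) = 0.6931.
Apply Jensen: I(r) = log|p(0)| + Σ_k log(r/|z_k|), summed over zeros inside |z| < r.
  log(r/|z_k|) for z_k = 1: log(1.5/1) = 0.4055
  Outside zeros (-2) contribute nothing to the Jensen sum.
Sum over inside zeros: 0.4055.
I(r) = log|p(0)| + (inside sum) = 0.6931 + 0.4055 = 1.0986.
Note: since some zeros are outside |z| ≤ r, the simplified n·log(r) form does NOT apply — only the inside zeros contribute.

I(r) ≈ 1.0986.


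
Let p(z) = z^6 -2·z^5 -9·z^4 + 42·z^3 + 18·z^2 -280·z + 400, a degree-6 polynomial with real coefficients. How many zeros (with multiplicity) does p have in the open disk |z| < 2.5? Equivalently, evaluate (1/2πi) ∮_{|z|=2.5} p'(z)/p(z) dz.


The zeros of p are: (2 + 2i), (2 - 2i), (-3 + 1i), (-3 - 1i), (2 + 1i), (2 - 1i).
Their magnitudes are: 2.828, 2.828, 3.162, 3.162, 2.236, 2.236.
Zeros with |z| < R = 2.5: (2 + 1i), (2 - 1i).
Count = 2.
By the argument principle, (1/2πi) ∮_{|z|=R} p'(z)/p(z) dz equals exactly this count.

Number of zeros inside |z| < 2.5: 2.


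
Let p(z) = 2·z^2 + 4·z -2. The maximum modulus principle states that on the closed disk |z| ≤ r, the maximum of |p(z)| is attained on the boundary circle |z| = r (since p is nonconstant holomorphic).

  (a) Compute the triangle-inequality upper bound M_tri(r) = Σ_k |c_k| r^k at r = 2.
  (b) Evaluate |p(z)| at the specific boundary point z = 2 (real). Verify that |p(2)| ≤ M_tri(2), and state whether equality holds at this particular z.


Coefficients: c_0 = -2, c_1 = 4, c_2 = 2. Radius r = 2.
Part (a). Triangle bound: M_tri(r) = Σ_k |c_k| r^k
  = |-2|·2^0 + |4|·2^1 + |2|·2^2
  = 2 + 8 + 8 = 18.
This bounds M(r) := max_{|z|=r} |p(z)| from above; equality holds iff all terms c_k z^k can be made to align in phase at a single z on |z|=r.
Part (b). At z = 2 (real, on the circle |z| = r):
  p(2) = (-2)·2^0 + (4)·2^1 + (2)·2^2 = 14.
  |p(2)| = 14.
Check: |p(2)| = 14 ≤ 18 = M_tri(2). ✓ Equality does not hold at z = 2 (the coefficients have mixed signs, so the terms do not all align in phase there).

M_tri(2) = 18; |p(2)| = 14; equality at z=2: no.


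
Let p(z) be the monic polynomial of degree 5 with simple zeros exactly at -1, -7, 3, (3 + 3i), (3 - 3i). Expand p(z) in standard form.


The polynomial is p(z) = ∏_{α ∈ S} (z − α), where S = {-1, -7, 3, (3 + 3i), (3 - 3i)}.
Expanding the product yields: p(z) = z^5 -z^4 -29·z^3 + 171·z^2 -180·z -378.
Note conjugate pairs combine to real quadratics: (z − (3+3i))(z − (3−3i)) = z² − 6z + 18.
The resulting polynomial has degree 5 and real coefficients as required.

p(z) = z^5 -z^4 -29·z^3 + 171·z^2 -180·z -378.


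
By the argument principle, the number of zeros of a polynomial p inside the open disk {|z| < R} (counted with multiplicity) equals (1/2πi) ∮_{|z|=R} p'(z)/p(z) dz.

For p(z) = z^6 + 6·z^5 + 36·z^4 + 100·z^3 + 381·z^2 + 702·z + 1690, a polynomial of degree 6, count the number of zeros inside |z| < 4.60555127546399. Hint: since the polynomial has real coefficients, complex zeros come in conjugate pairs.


The zeros of p are: (-2 + 3i), (-2 - 3i), (1 + 3i), (1 - 3i), (-2 + 3i), (-2 - 3i).
Their magnitudes are: 3.606, 3.606, 3.162, 3.162, 3.606, 3.606.
Zeros with |z| < R = 4.60555127546399: (-2 + 3i), (-2 - 3i), (1 + 3i), (1 - 3i), (-2 + 3i), (-2 - 3i).
Count = 6.
By the argument principle, (1/2πi) ∮_{|z|=R} p'(z)/p(z) dz equals exactly this count.

Number of zeros inside |z| < 4.60555127546399: 6.


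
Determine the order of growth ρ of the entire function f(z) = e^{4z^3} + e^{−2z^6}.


Each summand is entire of order 3 and 6 respectively (as in the single-exponential case). The order of a sum is at most the max of the orders, so ρ ≤ 6. For the lower bound: on |z|=r choose arg z so that -2z^6 is real positive; then |e^{-2z^6}| = e^{2r^6} while |e^{4z^3}| ≤ e^{4r^3} = o(e^{2r^6}). So |f| ≥ e^{2r^6}(1 − o(1)) and ρ ≥ 6. Hence ρ = max(3, 6) = 6.
Therefore ρ = 6.

Order ρ = 6.


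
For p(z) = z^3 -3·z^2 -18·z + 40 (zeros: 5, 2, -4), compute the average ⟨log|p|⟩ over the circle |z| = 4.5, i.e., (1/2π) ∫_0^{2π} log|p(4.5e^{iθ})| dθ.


Zeros: -4, 2, 5; r = 4.5.
Inside |z| < r: -4, 2. Outside (|z| ≥ r): 5.
p(0) = 40, so log|p(0)| = log(40) = 3.6889.
Apply Jensen: I(r) = log|p(0)| + Σ_k log(r/|z_k|), summed over zeros inside |z| < r.
  log(r/|z_k|) for z_k = 2: log(4.5/2) = 0.8109
  log(r/|z_k|) for z_k = -4: log(4.5/4) = 0.1178
  Outside zeros (5) contribute nothing to the Jensen sum.
Sum over inside zeros: 0.9287.
I(r) = log|p(0)| + (inside sum) = 3.6889 + 0.9287 = 4.6176.
Note: since some zeros are outside |z| ≤ r, the simplified n·log(r) form does NOT apply — only the inside zeros contribute.

I(r) ≈ 4.6176.


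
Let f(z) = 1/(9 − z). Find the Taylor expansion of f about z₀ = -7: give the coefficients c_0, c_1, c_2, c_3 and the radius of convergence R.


Let w = z − z₀, so z = z₀ + w.
Then 9 − z = 9 − (z₀ + w) = (9 − z₀) − w = 16 − w.
f(z) = 1/(16 − w) = (1/(16)) · 1/(1 − w/(16)) = Σ_{n≥0} w^n / (16)^(n+1).
So c_n = 1/(16)^(n+1):
  c_0 = 1/(16)^1 = 1/16.
  c_1 = 1/(16)^2 = 1/256.
  c_2 = 1/(16)^3 = 1/4096.
  c_3 = 1/(16)^4 = 1/65536.
The series is valid for |w/d| < 1, i.e. |z − z₀| < |d|.
Radius of convergence: R = |9 − z₀| = |16| = 16 (distance from z₀ to the singularity z = 9).

c_0 = 1/16, c_1 = 1/256, c_2 = 1/4096, c_3 = 1/65536; R = 16.


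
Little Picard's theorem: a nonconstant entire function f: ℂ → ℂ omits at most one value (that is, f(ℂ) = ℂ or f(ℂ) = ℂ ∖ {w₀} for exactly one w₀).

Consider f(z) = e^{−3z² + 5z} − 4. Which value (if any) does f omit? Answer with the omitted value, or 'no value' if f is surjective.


Little Picard bounds the complement of f(ℂ) to at most one point.
The exponent g(z) = −3z² + 5z is a nonconstant polynomial, hence surjective onto ℂ. So e^{g(z)} takes every value in {e^w : w ∈ ℂ} = ℂ ∖ {0}. Adding -4 shifts the range to ℂ ∖ {-4}. f omits exactly -4.

Omitted value: -4.


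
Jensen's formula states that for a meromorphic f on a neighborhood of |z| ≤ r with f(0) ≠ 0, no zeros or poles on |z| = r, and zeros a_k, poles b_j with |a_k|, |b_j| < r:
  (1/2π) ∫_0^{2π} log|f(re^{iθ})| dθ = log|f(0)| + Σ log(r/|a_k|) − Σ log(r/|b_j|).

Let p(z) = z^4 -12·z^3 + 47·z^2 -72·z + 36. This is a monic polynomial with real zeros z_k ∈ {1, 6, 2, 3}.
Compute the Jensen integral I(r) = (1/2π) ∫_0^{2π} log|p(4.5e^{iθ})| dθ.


Zeros: 1, 2, 3, 6; r = 4.5.
Inside |z| < r: 1, 2, 3. Outside (|z| ≥ r): 6.
p(0) = 36, so log|p(0)| = log(36) = 3.5835.
Apply Jensen: I(r) = log|p(0)| + Σ_k log(r/|z_k|), summed over zeros inside |z| < r.
  log(r/|z_k|) for z_k = 1: log(4.5/1) = 1.5041
  log(r/|z_k|) for z_k = 2: log(4.5/2) = 0.8109
  log(r/|z_k|) for z_k = 3: log(4.5/3) = 0.4055
  Outside zeros (6) contribute nothing to the Jensen sum.
Sum over inside zeros: 2.7205.
I(r) = log|p(0)| + (inside sum) = 3.5835 + 2.7205 = 6.3040.
Note: since some zeros are outside |z| ≤ r, the simplified n·log(r) form does NOT apply — only the inside zeros contribute.

I(r) ≈ 6.3040.


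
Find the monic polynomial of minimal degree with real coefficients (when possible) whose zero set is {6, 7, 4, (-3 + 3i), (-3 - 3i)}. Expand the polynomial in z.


The polynomial is p(z) = ∏_{α ∈ S} (z − α), where S = {6, 7, 4, (-3 + 3i), (-3 - 3i)}.
Expanding the product yields: p(z) = z^5 -11·z^4 + 10·z^3 + 90·z^2 + 684·z -3024.
Note conjugate pairs combine to real quadratics: (z − (-3+3i))(z − (-3−3i)) = z² + 6z + 18.
The resulting polynomial has degree 5 and real coefficients as required.

p(z) = z^5 -11·z^4 + 10·z^3 + 90·z^2 + 684·z -3024.


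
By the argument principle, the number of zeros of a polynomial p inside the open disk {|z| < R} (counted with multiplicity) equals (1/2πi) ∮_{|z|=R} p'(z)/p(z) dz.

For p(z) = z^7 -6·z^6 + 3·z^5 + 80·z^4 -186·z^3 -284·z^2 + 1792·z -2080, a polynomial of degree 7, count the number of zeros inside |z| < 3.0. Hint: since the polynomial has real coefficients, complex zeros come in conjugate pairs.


The zeros of p are: (2 + 2i), (2 - 2i), (-3 + 1i), (-3 - 1i), 2, (3 + 2i), (3 - 2i).
Their magnitudes are: 2.828, 2.828, 3.162, 3.162, 2, 3.606, 3.606.
Zeros with |z| < R = 3.0: (2 + 2i), (2 - 2i), 2.
Count = 3.
By the argument principle, (1/2πi) ∮_{|z|=R} p'(z)/p(z) dz equals exactly this count.

Number of zeros inside |z| < 3.0: 3.


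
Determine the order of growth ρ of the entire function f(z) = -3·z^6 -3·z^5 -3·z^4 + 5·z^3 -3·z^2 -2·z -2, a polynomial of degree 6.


|f(z)| ≤ Σ|c_k|·r^k = O(r^6) as r → ∞. Polynomial growth is O(e^{r^ε}) for every ε > 0 (since r^6/e^{r^ε} → 0), so ρ ≤ ε for all ε > 0, i.e. ρ = 0. Every nonconstant polynomial has order 0.
Therefore ρ = 0.

Order ρ = 0.


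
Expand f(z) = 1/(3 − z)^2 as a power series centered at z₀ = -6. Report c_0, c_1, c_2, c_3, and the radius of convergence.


Let w = z − z₀, so z = z₀ + w.
Then 3 − z = 3 − (z₀ + w) = (3 − z₀) − w = 9 − w.
f(z) = 1/(9 − w)^2 = (1/(9)^2) · (1 − w/(9))^{−2}.
By the binomial series (1−u)^{−2} = Σ_{n≥0} C(n+1, 1) u^n for |u|<1, with u = w/(9):
  c_n = C(n+1, 1) / (9)^(n+2).
  c_0 = 1/(9)^2 = 1/81.
  c_1 = 2/(9)^3 = 2/729.
  c_2 = 3/(9)^4 = 1/2187.
  c_3 = 4/(9)^5 = 4/59049.
The series is valid for |w/d| < 1, i.e. |z − z₀| < |d|.
Radius of convergence: R = |3 − z₀| = |9| = 9 (distance from z₀ to the singularity z = 3).

c_0 = 1/81, c_1 = 2/729, c_2 = 1/2187, c_3 = 4/59049; R = 9.


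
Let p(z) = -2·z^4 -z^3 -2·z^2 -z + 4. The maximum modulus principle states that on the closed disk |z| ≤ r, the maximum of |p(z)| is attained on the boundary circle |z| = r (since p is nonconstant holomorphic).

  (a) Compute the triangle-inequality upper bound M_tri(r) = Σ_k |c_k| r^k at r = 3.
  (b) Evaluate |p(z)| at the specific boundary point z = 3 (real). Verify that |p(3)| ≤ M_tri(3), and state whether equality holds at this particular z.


Coefficients: c_0 = 4, c_1 = -1, c_2 = -2, c_3 = -1, c_4 = -2. Radius r = 3.
Part (a). Triangle bound: M_tri(r) = Σ_k |c_k| r^k
  = |4|·3^0 + |-1|·3^1 + |-2|·3^2 + |-1|·3^3 + |-2|·3^4
  = 4 + 3 + 18 + 27 + 162 = 214.
This bounds M(r) := max_{|z|=r} |p(z)| from above; equality holds iff all terms c_k z^k can be made to align in phase at a single z on |z|=r.
Part (b). At z = 3 (real, on the circle |z| = r):
  p(3) = (4)·3^0 + (-1)·3^1 + (-2)·3^2 + (-1)·3^3 + (-2)·3^4 = -206.
  |p(3)| = 206.
Check: |p(3)| = 206 ≤ 214 = M_tri(3). ✓ Equality does not hold at z = 3 (the coefficients have mixed signs, so the terms do not all align in phase there).

M_tri(3) = 214; |p(3)| = 206; equality at z=3: no.


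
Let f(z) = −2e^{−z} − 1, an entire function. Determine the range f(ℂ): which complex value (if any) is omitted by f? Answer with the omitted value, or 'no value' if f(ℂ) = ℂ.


Little Picard bounds the complement of f(ℂ) to at most one point.
e^{−z} is never zero on ℂ, so -2·e^{−z} takes every value in ℂ ∖ {0}. Adding -1 shifts the range to ℂ ∖ {-1}. Thus f omits exactly the value -1.

Omitted value: -1.


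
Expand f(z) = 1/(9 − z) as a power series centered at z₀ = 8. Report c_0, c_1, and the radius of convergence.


Let w = z − z₀, so z = z₀ + w.
Then 9 − z = 9 − (z₀ + w) = (9 − z₀) − w = 1 − w.
f(z) = 1/(1 − w) = (1/(1)) · 1/(1 − w/(1)) = Σ_{n≥0} w^n / (1)^(n+1).
So c_n = 1/(1)^(n+1):
  c_0 = 1/(1)^1 = 1.
  c_1 = 1/(1)^2 = 1.
The series is valid for |w/d| < 1, i.e. |z − z₀| < |d|.
Radius of convergence: R = |9 − z₀| = |1| = 1 (distance from z₀ to the singularity z = 9).

c_0 = 1, c_1 = 1; R = 1.


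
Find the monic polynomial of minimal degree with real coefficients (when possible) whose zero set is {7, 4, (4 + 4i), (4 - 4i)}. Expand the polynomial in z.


The polynomial is p(z) = ∏_{α ∈ S} (z − α), where S = {7, 4, (4 + 4i), (4 - 4i)}.
Expanding the product yields: p(z) = z^4 -19·z^3 + 148·z^2 -576·z + 896.
Note conjugate pairs combine to real quadratics: (z − (4+4i))(z − (4−4i)) = z² − 8z + 32.
The resulting polynomial has degree 4 and real coefficients as required.

p(z) = z^4 -19·z^3 + 148·z^2 -576·z + 896.


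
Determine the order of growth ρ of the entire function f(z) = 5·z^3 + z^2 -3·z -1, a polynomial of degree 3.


|f(z)| ≤ Σ|c_k|·r^k = O(r^3) as r → ∞. Polynomial growth is O(e^{r^ε}) for every ε > 0 (since r^3/e^{r^ε} → 0), so ρ ≤ ε for all ε > 0, i.e. ρ = 0. Every nonconstant polynomial has order 0.
Therefore ρ = 0.

Order ρ = 0.


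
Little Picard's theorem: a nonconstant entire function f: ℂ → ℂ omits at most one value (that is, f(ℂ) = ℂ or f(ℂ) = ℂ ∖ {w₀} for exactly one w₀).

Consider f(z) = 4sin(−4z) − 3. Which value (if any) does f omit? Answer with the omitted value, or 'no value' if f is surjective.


Little Picard bounds the complement of f(ℂ) to at most one point.
sin is entire and surjective onto ℂ: for every w ∈ ℂ, sin(ζ) = w has a solution ζ ∈ ℂ (e.g., via the complex inverse arcsin). With ζ = −4z this gives z = ζ/(-4). Then 4·sin(−4z) takes every value in 4·ℂ = ℂ, and adding -3 is a bijection of ℂ. So f is surjective and omits no value. (Note: only on the real line is sin bounded by [−1, 1].)

Omitted value: no value.


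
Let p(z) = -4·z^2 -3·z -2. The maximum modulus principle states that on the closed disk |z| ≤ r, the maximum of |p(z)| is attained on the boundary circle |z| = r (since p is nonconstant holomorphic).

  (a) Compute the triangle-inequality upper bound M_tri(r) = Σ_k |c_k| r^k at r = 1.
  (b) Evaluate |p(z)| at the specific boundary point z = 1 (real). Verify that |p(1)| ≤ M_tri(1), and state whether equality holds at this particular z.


Coefficients: c_0 = -2, c_1 = -3, c_2 = -4. Radius r = 1.
Part (a). Triangle bound: M_tri(r) = Σ_k |c_k| r^k
  = |-2|·1^0 + |-3|·1^1 + |-4|·1^2
  = 2 + 3 + 4 = 9.
This bounds M(r) := max_{|z|=r} |p(z)| from above; equality holds iff all terms c_k z^k can be made to align in phase at a single z on |z|=r.
Part (b). At z = 1 (real, on the circle |z| = r):
  p(1) = (-2)·1^0 + (-3)·1^1 + (-4)·1^2 = -9.
  |p(1)| = 9.
Since all nonzero coefficients share the same sign, |p(1)| = 9 = M_tri(1); the triangle bound is attained at z = 1, so in fact M(r) = 9.

M_tri(1) = 9; |p(1)| = 9; equality at z=1: yes.


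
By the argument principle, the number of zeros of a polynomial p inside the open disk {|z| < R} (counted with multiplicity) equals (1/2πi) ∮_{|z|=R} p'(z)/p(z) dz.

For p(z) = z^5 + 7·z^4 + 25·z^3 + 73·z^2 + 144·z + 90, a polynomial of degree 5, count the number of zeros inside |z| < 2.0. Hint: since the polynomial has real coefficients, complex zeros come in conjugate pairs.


The zeros of p are: (0 + 3i), (0 - 3i), -1, (-3 + 1i), (-3 - 1i).
Their magnitudes are: 3, 3, 1, 3.162, 3.162.
Zeros with |z| < R = 2.0: -1.
Count = 1.
By the argument principle, (1/2πi) ∮_{|z|=R} p'(z)/p(z) dz equals exactly this count.

Number of zeros inside |z| < 2.0: 1.


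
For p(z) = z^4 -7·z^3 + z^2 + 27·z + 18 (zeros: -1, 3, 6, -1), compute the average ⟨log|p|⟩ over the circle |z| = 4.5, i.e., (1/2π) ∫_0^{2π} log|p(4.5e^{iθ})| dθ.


Zeros: -1, -1, 3, 6; r = 4.5.
Inside |z| < r: -1, -1, 3. Outside (|z| ≥ r): 6.
p(0) = 18, so log|p(0)| = log(18) = 2.8904.
Apply Jensen: I(r) = log|p(0)| + Σ_k log(r/|z_k|), summed over zeros inside |z| < r.
  log(r/|z_k|) for z_k = -1: log(4.5/1) = 1.5041
  log(r/|z_k|) for z_k = 3: log(4.5/3) = 0.4055
  log(r/|z_k|) for z_k = -1: log(4.5/1) = 1.5041
  Outside zeros (6) contribute nothing to the Jensen sum.
Sum over inside zeros: 3.4136.
I(r) = log|p(0)| + (inside sum) = 2.8904 + 3.4136 = 6.3040.
Note: since some zeros are outside |z| ≤ r, the simplified n·log(r) form does NOT apply — only the inside zeros contribute.

I(r) ≈ 6.3040.


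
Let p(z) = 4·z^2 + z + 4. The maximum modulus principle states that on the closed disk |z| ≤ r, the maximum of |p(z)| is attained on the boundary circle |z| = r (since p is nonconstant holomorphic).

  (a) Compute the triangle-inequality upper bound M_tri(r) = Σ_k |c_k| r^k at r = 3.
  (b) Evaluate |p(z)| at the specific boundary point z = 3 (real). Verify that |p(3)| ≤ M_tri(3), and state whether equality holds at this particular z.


Coefficients: c_0 = 4, c_1 = 1, c_2 = 4. Radius r = 3.
Part (a). Triangle bound: M_tri(r) = Σ_k |c_k| r^k
  = |4|·3^0 + |1|·3^1 + |4|·3^2
  = 4 + 3 + 36 = 43.
This bounds M(r) := max_{|z|=r} |p(z)| from above; equality holds iff all terms c_k z^k can be made to align in phase at a single z on |z|=r.
Part (b). At z = 3 (real, on the circle |z| = r):
  p(3) = (4)·3^0 + (1)·3^1 + (4)·3^2 = 43.
  |p(3)| = 43.
Since all nonzero coefficients share the same sign, |p(3)| = 43 = M_tri(3); the triangle bound is attained at z = 3, so in fact M(r) = 43.

M_tri(3) = 43; |p(3)| = 43; equality at z=3: yes.


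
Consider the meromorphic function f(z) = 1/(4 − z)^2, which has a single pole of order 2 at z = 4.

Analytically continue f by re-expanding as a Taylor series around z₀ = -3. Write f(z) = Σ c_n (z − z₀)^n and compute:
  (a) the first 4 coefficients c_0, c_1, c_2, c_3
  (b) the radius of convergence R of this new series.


Let w = z − z₀, so z = z₀ + w.
Then 4 − z = 4 − (z₀ + w) = (4 − z₀) − w = 7 − w.
f(z) = 1/(7 − w)^2 = (1/(7)^2) · (1 − w/(7))^{−2}.
By the binomial series (1−u)^{−2} = Σ_{n≥0} C(n+1, 1) u^n for |u|<1, with u = w/(7):
  c_n = C(n+1, 1) / (7)^(n+2).
  c_0 = 1/(7)^2 = 1/49.
  c_1 = 2/(7)^3 = 2/343.
  c_2 = 3/(7)^4 = 3/2401.
  c_3 = 4/(7)^5 = 4/16807.
The series is valid for |w/d| < 1, i.e. |z − z₀| < |d|.
Radius of convergence: R = |4 − z₀| = |7| = 7 (distance from z₀ to the singularity z = 4).

c_0 = 1/49, c_1 = 2/343, c_2 = 3/2401, c_3 = 4/16807; R = 7.


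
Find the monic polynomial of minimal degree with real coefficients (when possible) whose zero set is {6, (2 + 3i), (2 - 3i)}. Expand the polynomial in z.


The polynomial is p(z) = ∏_{α ∈ S} (z − α), where S = {6, (2 + 3i), (2 - 3i)}.
Expanding the product yields: p(z) = z^3 -10·z^2 + 37·z -78.
Note conjugate pairs combine to real quadratics: (z − (2+3i))(z − (2−3i)) = z² − 4z + 13.
The resulting polynomial has degree 3 and real coefficients as required.

p(z) = z^3 -10·z^2 + 37·z -78.


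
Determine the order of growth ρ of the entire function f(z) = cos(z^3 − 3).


Write cos(w) = (e^{iw} ± e^{−iw})/(2 or 2i), so |cos(w)| ≤ e^{|w|}. With w = z^3 − 3, |w| ≤ 1r^3 + 3 on |z|=r, giving M(r) ≤ e^{1r^3 + 3} and ρ ≤ 3. For the lower bound, choose z on |z|=r with 1z^3 purely imaginary of modulus 1r^3; then |cos(z^3 − 3)| grows like e^{1r^3}/2, so ρ ≥ 3. Hence ρ = 3.
Therefore ρ = 3.

Order ρ = 3.


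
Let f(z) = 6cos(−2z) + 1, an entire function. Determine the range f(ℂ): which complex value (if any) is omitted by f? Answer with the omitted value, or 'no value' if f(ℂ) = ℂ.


Little Picard bounds the complement of f(ℂ) to at most one point.
cos is entire and surjective onto ℂ: for every w ∈ ℂ, cos(ζ) = w has a solution ζ ∈ ℂ (e.g., via the complex inverse arccos). With ζ = −2z this gives z = ζ/(-2). Then 6·cos(−2z) takes every value in 6·ℂ = ℂ, and adding 1 is a bijection of ℂ. So f is surjective and omits no value. (Note: only on the real line is cos bounded by [−1, 1].)

Omitted value: no value.


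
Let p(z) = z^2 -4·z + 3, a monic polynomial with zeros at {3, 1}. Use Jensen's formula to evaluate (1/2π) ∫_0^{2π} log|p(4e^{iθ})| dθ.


Zeros: 1, 3; r = 4.
Inside |z| < r: 1, 3. Outside (|z| ≥ r): ∅.
p(0) = 3, so log|p(0)| = log(3) = 1.0986.
Apply Jensen: I(r) = log|p(0)| + Σ_k log(r/|z_k|), summed over zeros inside |z| < r.
  log(r/|z_k|) for z_k = 3: log(4/3) = 0.2877
  log(r/|z_k|) for z_k = 1: log(4/1) = 1.3863
Sum over inside zeros: 1.6740.
I(r) = log|p(0)| + (inside sum) = 1.0986 + 1.6740 = 2.7726.
Closed form (all zeros inside, monic): I(r) = n·log(r) = 2·log(4) = 2.7726. ✓

I(r) ≈ 2.7726.


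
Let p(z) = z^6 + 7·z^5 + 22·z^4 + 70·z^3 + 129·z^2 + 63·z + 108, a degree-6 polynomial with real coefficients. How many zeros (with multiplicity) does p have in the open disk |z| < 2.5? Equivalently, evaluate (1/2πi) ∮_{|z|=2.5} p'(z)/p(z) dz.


The zeros of p are: (0 + 3i), (0 - 3i), -3, (0 + 1i), (0 - 1i), -4.
Their magnitudes are: 3, 3, 3, 1, 1, 4.
Zeros with |z| < R = 2.5: (0 + 1i), (0 - 1i).
Count = 2.
By the argument principle, (1/2πi) ∮_{|z|=R} p'(z)/p(z) dz equals exactly this count.

Number of zeros inside |z| < 2.5: 2.


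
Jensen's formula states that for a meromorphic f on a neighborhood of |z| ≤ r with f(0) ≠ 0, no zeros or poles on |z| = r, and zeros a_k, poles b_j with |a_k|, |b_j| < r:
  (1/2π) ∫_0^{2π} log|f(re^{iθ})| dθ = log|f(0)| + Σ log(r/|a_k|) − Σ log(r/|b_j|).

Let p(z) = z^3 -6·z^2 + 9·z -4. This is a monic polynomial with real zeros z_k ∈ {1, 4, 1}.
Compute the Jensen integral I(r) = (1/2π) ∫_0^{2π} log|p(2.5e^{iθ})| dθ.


Zeros: 1, 1, 4; r = 2.5.
Inside |z| < r: 1, 1. Outside (|z| ≥ r): 4.
p(0) = -4, so log|p(0)| = log(4) = 1.3863.
Apply Jensen: I(r) = log|p(0)| + Σ_k log(r/|z_k|), summed over zeros inside |z| < r.
  log(r/|z_k|) for z_k = 1: log(2.5/1) = 0.9163
  log(r/|z_k|) for z_k = 1: log(2.5/1) = 0.9163
  Outside zeros (4) contribute nothing to the Jensen sum.
Sum over inside zeros: 1.8326.
I(r) = log|p(0)| + (inside sum) = 1.3863 + 1.8326 = 3.2189.
Note: since some zeros are outside |z| ≤ r, the simplified n·log(r) form does NOT apply — only the inside zeros contribute.

I(r) ≈ 3.2189.


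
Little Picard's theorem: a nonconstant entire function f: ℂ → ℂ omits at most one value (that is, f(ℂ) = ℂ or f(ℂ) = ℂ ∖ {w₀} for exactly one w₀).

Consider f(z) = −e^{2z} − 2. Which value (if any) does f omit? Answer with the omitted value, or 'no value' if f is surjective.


Little Picard bounds the complement of f(ℂ) to at most one point.
e^{2z} is never zero on ℂ, so -1·e^{2z} takes every value in ℂ ∖ {0}. Adding -2 shifts the range to ℂ ∖ {-2}. Thus f omits exactly the value -2.

Omitted value: -2.


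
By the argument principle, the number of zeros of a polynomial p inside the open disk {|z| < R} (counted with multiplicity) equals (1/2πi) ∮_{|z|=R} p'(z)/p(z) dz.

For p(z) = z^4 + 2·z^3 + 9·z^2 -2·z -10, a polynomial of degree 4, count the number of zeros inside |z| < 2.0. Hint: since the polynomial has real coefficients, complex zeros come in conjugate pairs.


The zeros of p are: 1, -1, (-1 + 3i), (-1 - 3i).
Their magnitudes are: 1, 1, 3.162, 3.162.
Zeros with |z| < R = 2.0: 1, -1.
Count = 2.
By the argument principle, (1/2πi) ∮_{|z|=R} p'(z)/p(z) dz equals exactly this count.

Number of zeros inside |z| < 2.0: 2.


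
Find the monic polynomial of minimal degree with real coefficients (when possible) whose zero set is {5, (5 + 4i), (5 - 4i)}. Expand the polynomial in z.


The polynomial is p(z) = ∏_{α ∈ S} (z − α), where S = {5, (5 + 4i), (5 - 4i)}.
Expanding the product yields: p(z) = z^3 -15·z^2 + 91·z -205.
Note conjugate pairs combine to real quadratics: (z − (5+4i))(z − (5−4i)) = z² − 10z + 41.
The resulting polynomial has degree 3 and real coefficients as required.

p(z) = z^3 -15·z^2 + 91·z -205.


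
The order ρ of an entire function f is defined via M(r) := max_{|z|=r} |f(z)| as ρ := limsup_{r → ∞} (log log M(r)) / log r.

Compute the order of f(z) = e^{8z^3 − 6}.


|e^{8z^3 − 6}| = e^{Re(8·z^3) + -6} ≤ e^{8|z|^3 + -6} = e^{8r^3 + -6} on |z| = r, so ρ ≤ 3. Choosing z on |z|=r so that 8·z^3 is real positive (always possible by picking arg z appropriately) gives |f(z)| = e^{8r^3 + -6}, matching the bound. The additive constant -6 does not affect log log M(r) ~ 3·log r. Hence ρ = 3.
Therefore ρ = 3.

Order ρ = 3.


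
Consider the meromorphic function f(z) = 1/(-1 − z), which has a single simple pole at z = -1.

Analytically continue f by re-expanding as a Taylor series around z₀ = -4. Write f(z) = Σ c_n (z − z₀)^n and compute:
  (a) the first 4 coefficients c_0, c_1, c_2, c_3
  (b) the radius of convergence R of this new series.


Let w = z − z₀, so z = z₀ + w.
Then -1 − z = -1 − (z₀ + w) = (-1 − z₀) − w = 3 − w.
f(z) = 1/(3 − w) = (1/(3)) · 1/(1 − w/(3)) = Σ_{n≥0} w^n / (3)^(n+1).
So c_n = 1/(3)^(n+1):
  c_0 = 1/(3)^1 = 1/3.
  c_1 = 1/(3)^2 = 1/9.
  c_2 = 1/(3)^3 = 1/27.
  c_3 = 1/(3)^4 = 1/81.
The series is valid for |w/d| < 1, i.e. |z − z₀| < |d|.
Radius of convergence: R = |-1 − z₀| = |3| = 3 (distance from z₀ to the singularity z = -1).

c_0 = 1/3, c_1 = 1/9, c_2 = 1/27, c_3 = 1/81; R = 3.


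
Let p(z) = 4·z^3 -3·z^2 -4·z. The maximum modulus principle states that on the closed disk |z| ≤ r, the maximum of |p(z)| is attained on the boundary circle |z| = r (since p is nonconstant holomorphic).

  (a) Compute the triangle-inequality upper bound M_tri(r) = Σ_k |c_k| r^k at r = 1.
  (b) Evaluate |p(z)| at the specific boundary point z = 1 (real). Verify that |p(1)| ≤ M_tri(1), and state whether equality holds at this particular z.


Coefficients: c_0 = 0, c_1 = -4, c_2 = -3, c_3 = 4. Radius r = 1.
Part (a). Triangle bound: M_tri(r) = Σ_k |c_k| r^k
  = |0|·1^0 + |-4|·1^1 + |-3|·1^2 + |4|·1^3
  = 0 + 4 + 3 + 4 = 11.
This bounds M(r) := max_{|z|=r} |p(z)| from above; equality holds iff all terms c_k z^k can be made to align in phase at a single z on |z|=r.
Part (b). At z = 1 (real, on the circle |z| = r):
  p(1) = (0)·1^0 + (-4)·1^1 + (-3)·1^2 + (4)·1^3 = -3.
  |p(1)| = 3.
Check: |p(1)| = 3 ≤ 11 = M_tri(1). ✓ Equality does not hold at z = 1 (the coefficients have mixed signs, so the terms do not all align in phase there).

M_tri(1) = 11; |p(1)| = 3; equality at z=1: no.


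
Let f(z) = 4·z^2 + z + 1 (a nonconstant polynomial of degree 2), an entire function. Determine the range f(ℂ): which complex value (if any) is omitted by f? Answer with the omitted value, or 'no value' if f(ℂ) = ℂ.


Little Picard bounds the complement of f(ℂ) to at most one point.
For every w ∈ ℂ, the equation p(z) − w = 0 is a nonconstant polynomial in z and hence has at least one root by the fundamental theorem of algebra. So p is surjective onto ℂ, omitting no value.

Omitted value: no value.


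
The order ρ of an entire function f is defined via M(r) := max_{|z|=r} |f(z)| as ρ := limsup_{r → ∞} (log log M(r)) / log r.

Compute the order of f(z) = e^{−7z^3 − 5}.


|e^{−7z^3 − 5}| = e^{Re(-7·z^3) + -5} ≤ e^{7|z|^3 + -5} = e^{7r^3 + -5} on |z| = r, so ρ ≤ 3. Choosing z on |z|=r so that -7·z^3 is real positive (always possible by picking arg z appropriately) gives |f(z)| = e^{7r^3 + -5}, matching the bound. The additive constant -5 does not affect log log M(r) ~ 3·log r. Hence ρ = 3.
Therefore ρ = 3.

Order ρ = 3.


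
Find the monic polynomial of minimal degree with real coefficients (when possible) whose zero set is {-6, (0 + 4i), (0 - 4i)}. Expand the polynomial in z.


The polynomial is p(z) = ∏_{α ∈ S} (z − α), where S = {-6, (0 + 4i), (0 - 4i)}.
Expanding the product yields: p(z) = z^3 + 6·z^2 + 16·z + 96.
Note conjugate pairs combine to real quadratics: (z − (0+4i))(z − (0−4i)) = z² + 16.
The resulting polynomial has degree 3 and real coefficients as required.

p(z) = z^3 + 6·z^2 + 16·z + 96.


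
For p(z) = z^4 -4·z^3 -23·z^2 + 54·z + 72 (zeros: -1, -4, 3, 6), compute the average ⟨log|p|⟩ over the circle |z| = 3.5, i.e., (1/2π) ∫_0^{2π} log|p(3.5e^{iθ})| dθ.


Zeros: -4, -1, 3, 6; r = 3.5.
Inside |z| < r: -1, 3. Outside (|z| ≥ r): -4, 6.
p(0) = 72, so log|p(0)| = log(72) = 4.2767.
Apply Jensen: I(r) = log|p(0)| + Σ_k log(r/|z_k|), summed over zeros inside |z| < r.
  log(r/|z_k|) for z_k = -1: log(3.5/1) = 1.2528
  log(r/|z_k|) for z_k = 3: log(3.5/3) = 0.1542
  Outside zeros (-4, 6) contribute nothing to the Jensen sum.
Sum over inside zeros: 1.4069.
I(r) = log|p(0)| + (inside sum) = 4.2767 + 1.4069 = 5.6836.
Note: since some zeros are outside |z| ≤ r, the simplified n·log(r) form does NOT apply — only the inside zeros contribute.

I(r) ≈ 5.6836.


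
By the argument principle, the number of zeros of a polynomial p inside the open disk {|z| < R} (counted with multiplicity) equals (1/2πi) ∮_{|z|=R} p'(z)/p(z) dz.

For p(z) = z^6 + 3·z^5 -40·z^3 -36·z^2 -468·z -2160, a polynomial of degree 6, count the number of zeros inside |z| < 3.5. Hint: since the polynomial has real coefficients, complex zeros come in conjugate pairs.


The zeros of p are: (1 + 3i), (1 - 3i), (-3 + 3i), (-3 - 3i), 4, -3.
Their magnitudes are: 3.162, 3.162, 4.243, 4.243, 4, 3.
Zeros with |z| < R = 3.5: (1 + 3i), (1 - 3i), -3.
Count = 3.
By the argument principle, (1/2πi) ∮_{|z|=R} p'(z)/p(z) dz equals exactly this count.

Number of zeros inside |z| < 3.5: 3.


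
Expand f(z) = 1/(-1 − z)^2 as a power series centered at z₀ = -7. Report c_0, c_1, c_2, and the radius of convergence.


Let w = z − z₀, so z = z₀ + w.
Then -1 − z = -1 − (z₀ + w) = (-1 − z₀) − w = 6 − w.
f(z) = 1/(6 − w)^2 = (1/(6)^2) · (1 − w/(6))^{−2}.
By the binomial series (1−u)^{−2} = Σ_{n≥0} C(n+1, 1) u^n for |u|<1, with u = w/(6):
  c_n = C(n+1, 1) / (6)^(n+2).
  c_0 = 1/(6)^2 = 1/36.
  c_1 = 2/(6)^3 = 1/108.
  c_2 = 3/(6)^4 = 1/432.
The series is valid for |w/d| < 1, i.e. |z − z₀| < |d|.
Radius of convergence: R = |-1 − z₀| = |6| = 6 (distance from z₀ to the singularity z = -1).

c_0 = 1/36, c_1 = 1/108, c_2 = 1/432; R = 6.


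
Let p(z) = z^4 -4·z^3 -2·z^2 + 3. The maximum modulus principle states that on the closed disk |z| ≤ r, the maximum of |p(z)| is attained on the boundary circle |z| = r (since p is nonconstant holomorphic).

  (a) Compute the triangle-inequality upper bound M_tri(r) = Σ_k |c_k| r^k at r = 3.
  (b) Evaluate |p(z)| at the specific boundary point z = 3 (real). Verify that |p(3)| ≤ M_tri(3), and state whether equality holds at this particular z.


Coefficients: c_0 = 3, c_1 = 0, c_2 = -2, c_3 = -4, c_4 = 1. Radius r = 3.
Part (a). Triangle bound: M_tri(r) = Σ_k |c_k| r^k
  = |3|·3^0 + |0|·3^1 + |-2|·3^2 + |-4|·3^3 + |1|·3^4
  = 3 + 0 + 18 + 108 + 81 = 210.
This bounds M(r) := max_{|z|=r} |p(z)| from above; equality holds iff all terms c_k z^k can be made to align in phase at a single z on |z|=r.
Part (b). At z = 3 (real, on the circle |z| = r):
  p(3) = (3)·3^0 + (0)·3^1 + (-2)·3^2 + (-4)·3^3 + (1)·3^4 = -42.
  |p(3)| = 42.
Check: |p(3)| = 42 ≤ 210 = M_tri(3). ✓ Equality does not hold at z = 3 (the coefficients have mixed signs, so the terms do not all align in phase there).

M_tri(3) = 210; |p(3)| = 42; equality at z=3: no.
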